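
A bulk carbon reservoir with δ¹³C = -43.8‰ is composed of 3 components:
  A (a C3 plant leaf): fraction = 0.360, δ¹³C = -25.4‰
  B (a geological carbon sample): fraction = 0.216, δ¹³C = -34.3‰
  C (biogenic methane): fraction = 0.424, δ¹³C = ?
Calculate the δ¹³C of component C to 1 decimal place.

-64.3‰

Isotope mass balance: δ_bulk = Σ fᵢ·δᵢ.
-43.8 = 0.360×(-25.4) + 0.216×(-34.3) + 0.424×δ_C
0.424·δ_C = -43.8 − (-16.553) = -27.247
δ_C = -27.247 / 0.424 = -64.26‰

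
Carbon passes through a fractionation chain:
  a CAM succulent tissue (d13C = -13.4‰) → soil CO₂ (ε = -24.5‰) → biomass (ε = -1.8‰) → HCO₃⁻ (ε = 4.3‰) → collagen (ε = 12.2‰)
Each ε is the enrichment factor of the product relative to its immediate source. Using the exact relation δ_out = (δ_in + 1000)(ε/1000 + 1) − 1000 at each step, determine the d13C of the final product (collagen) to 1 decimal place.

step 1: δ = (-13.40 + 1000)·(-24.5/1000 + 1) − 1000 = -37.57‰
step 2: δ = (-37.57 + 1000)·(-1.8/1000 + 1) − 1000 = -39.30‰
step 3: δ = (-39.30 + 1000)·(4.3/1000 + 1) − 1000 = -35.17‰
step 4: δ = (-35.17 + 1000)·(12.2/1000 + 1) − 1000 = -23.40‰

-23.4‰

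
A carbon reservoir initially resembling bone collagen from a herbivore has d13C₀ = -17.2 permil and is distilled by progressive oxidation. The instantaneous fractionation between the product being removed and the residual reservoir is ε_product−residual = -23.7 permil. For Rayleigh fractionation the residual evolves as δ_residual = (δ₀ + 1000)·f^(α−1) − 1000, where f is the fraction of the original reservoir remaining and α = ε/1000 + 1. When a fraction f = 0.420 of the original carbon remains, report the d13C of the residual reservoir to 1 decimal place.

3.2 permil

Rayleigh residual: δ_res = (δ₀ + 1000)·f^(α−1) − 1000
α = ε/1000 + 1 = 0.97630, so α − 1 = -0.02370
f^(α−1) = 0.420^(-0.02370) = 1.020773
δ_res = (-17.2 + 1000) × 1.020773 − 1000 = 1003.215 − 1000 = 3.22 permil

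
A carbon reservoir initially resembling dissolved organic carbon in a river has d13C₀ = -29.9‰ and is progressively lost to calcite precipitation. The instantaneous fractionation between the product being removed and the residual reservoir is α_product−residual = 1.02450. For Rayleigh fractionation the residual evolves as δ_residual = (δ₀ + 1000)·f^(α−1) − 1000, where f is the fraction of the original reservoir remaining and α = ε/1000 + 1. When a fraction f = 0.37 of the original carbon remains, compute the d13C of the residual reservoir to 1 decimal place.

Rayleigh residual: δ_res = (δ₀ + 1000)·f^(α−1) − 1000
α − 1 = 0.02450
f^(α−1) = 0.37^(0.02450) = 0.975935
δ_res = (-29.9 + 1000) × 0.975935 − 1000 = 946.755 − 1000 = -53.25‰

-53.2‰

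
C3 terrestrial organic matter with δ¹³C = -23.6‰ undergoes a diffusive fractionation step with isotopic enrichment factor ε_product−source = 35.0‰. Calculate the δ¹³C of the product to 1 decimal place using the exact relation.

10.6‰

To first order, δ_product ≈ δ_source + ε = 11.4‰.
Exactly, δ_product = (δ_source + 1000)·(ε/1000 + 1) − 1000.
δ_product = (-23.6 + 1000) × (35.0/1000 + 1) − 1000
δ_product = 10.57‰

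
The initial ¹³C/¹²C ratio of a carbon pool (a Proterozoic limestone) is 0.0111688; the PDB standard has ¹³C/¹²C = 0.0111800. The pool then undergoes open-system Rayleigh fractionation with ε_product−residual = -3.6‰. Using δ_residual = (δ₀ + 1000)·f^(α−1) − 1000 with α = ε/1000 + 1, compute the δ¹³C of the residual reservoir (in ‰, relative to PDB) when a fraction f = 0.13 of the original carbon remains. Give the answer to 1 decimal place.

6.4‰

δ₀ = (0.0111688/0.0111800 − 1)×1000 = (0.998998 − 1)×1000 = -1.002‰
α − 1 = ε/1000 = -0.0036
f^(α−1) = 0.13^(-0.0036) = 1.007372
δ_res = (-1.002 + 1000) × 1.007372 − 1000 = 1006.363 − 1000 = 6.36‰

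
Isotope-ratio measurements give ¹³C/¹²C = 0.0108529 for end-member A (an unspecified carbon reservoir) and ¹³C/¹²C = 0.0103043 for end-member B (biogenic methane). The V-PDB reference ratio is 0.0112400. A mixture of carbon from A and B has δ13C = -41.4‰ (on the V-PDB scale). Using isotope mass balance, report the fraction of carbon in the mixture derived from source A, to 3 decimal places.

0.857

δ_A = (0.0108529/0.0112400 − 1)×1000 = (0.965560 − 1)×1000 = -34.440‰
δ_B = (0.0103043/0.0112400 − 1)×1000 = (0.916753 − 1)×1000 = -83.247‰
f_A = (δ_mix − δ_B)/(δ_A − δ_B) = (-41.4 − (-83.247))/(-34.440 − (-83.247))
f_A = 41.847 / 48.808 = 0.8574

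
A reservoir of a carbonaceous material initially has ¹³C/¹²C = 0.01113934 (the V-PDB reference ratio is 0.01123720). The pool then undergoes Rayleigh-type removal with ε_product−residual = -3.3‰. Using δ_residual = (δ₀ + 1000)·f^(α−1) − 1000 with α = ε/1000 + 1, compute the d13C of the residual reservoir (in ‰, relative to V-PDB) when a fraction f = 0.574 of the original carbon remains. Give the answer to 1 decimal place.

δ₀ = (0.01113934/0.01123720 − 1)×1000 = (0.991291 − 1)×1000 = -8.709‰
α − 1 = ε/1000 = -0.0033
f^(α−1) = 0.574^(-0.0033) = 1.001834
δ_res = (-8.709 + 1000) × 1.001834 − 1000 = 993.109 − 1000 = -6.89‰

-6.9‰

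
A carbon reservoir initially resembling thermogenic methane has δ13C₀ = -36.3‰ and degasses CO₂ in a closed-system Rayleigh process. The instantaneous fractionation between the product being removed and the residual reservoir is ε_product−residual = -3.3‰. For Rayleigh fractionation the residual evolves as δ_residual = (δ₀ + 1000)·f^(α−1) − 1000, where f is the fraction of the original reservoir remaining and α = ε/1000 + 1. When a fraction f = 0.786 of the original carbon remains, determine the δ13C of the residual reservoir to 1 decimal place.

-35.5‰

Rayleigh residual: δ_res = (δ₀ + 1000)·f^(α−1) − 1000
α = ε/1000 + 1 = 0.99670, so α − 1 = -0.00330
f^(α−1) = 0.786^(-0.00330) = 1.000795
δ_res = (-36.3 + 1000) × 1.000795 − 1000 = 964.466 − 1000 = -35.53‰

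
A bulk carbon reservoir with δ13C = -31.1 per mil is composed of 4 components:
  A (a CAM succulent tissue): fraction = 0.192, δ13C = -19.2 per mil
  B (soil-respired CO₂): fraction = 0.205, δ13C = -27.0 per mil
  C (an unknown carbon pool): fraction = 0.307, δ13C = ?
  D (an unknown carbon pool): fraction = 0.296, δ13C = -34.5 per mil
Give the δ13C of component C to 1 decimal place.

-38.0 per mil

Isotope mass balance: δ_bulk = Σ fᵢ·δᵢ.
-31.1 = 0.192×(-19.2) + 0.205×(-27.0) + 0.307×δ_C + 0.296×(-34.5)
0.307·δ_C = -31.1 − (-19.433) = -11.667
δ_C = -11.667 / 0.307 = -38.00 per mil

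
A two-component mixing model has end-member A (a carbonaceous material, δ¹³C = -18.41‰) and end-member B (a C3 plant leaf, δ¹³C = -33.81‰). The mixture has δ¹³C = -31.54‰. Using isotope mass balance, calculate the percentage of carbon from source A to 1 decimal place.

14.7%

δ_mix = f_A·δ_A + (1 − f_A)·δ_B  ⇒  f_A = (δ_mix − δ_B)/(δ_A − δ_B)
f_A = (-31.54 − (-33.81)) / (-18.41 − (-33.81))
f_A = 2.27 / 15.40 = 0.1474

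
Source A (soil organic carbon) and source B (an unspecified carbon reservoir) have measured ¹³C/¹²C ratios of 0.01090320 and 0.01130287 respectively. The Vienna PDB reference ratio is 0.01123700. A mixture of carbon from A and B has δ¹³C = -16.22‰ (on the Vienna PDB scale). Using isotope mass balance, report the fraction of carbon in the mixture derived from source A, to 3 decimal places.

δ_A = (0.01090320/0.01123700 − 1)×1000 = (0.970295 − 1)×1000 = -29.705‰
δ_B = (0.01130287/0.01123700 − 1)×1000 = (1.005862 − 1)×1000 = 5.862‰
f_A = (δ_mix − δ_B)/(δ_A − δ_B) = (-16.22 − (5.862))/(-29.705 − (5.862))
f_A = -22.082 / -35.567 = 0.6208

0.621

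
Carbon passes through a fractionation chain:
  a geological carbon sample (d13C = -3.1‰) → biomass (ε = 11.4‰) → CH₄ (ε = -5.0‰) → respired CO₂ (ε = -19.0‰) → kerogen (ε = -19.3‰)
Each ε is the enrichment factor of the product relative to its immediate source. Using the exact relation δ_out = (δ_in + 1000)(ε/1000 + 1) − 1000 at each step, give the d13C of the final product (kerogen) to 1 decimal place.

-34.8‰

step 1: δ = (-3.10 + 1000)·(11.4/1000 + 1) − 1000 = 8.26‰
step 2: δ = (8.26 + 1000)·(-5.0/1000 + 1) − 1000 = 3.22‰
step 3: δ = (3.22 + 1000)·(-19.0/1000 + 1) − 1000 = -15.84‰
step 4: δ = (-15.84 + 1000)·(-19.3/1000 + 1) − 1000 = -34.83‰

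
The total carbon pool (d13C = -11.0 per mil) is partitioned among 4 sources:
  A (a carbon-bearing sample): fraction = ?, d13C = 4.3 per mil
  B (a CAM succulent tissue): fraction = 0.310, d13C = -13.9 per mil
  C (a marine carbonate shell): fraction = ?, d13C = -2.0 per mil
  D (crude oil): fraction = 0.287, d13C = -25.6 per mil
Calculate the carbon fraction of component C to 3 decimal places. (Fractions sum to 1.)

0.171

Let f_C and f_A be the unknown fractions; fractions sum to 1 so f_C + f_A = 0.403.
Mass balance: Σ fᵢ·δᵢ = δ_bulk ⇒ f_C·(-2.0) + f_A·(4.3) = -11.0 − (-11.656) = 0.656
Substitute f_A = 0.403 − f_C:
f_C·(-2.0 − 4.3) = 0.656 − 0.403×(4.3) = -1.077
f_C = -1.077 / -6.3 = 0.1709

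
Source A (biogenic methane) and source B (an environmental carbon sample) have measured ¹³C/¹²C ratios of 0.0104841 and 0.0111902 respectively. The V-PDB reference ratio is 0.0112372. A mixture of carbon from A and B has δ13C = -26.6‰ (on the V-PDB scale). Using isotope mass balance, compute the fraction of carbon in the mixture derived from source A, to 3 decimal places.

δ_A = (0.0104841/0.0112372 − 1)×1000 = (0.932982 − 1)×1000 = -67.018‰
δ_B = (0.0111902/0.0112372 − 1)×1000 = (0.995817 − 1)×1000 = -4.183‰
f_A = (δ_mix − δ_B)/(δ_A − δ_B) = (-26.6 − (-4.183))/(-67.018 − (-4.183))
f_A = -22.417 / -62.836 = 0.3568

0.357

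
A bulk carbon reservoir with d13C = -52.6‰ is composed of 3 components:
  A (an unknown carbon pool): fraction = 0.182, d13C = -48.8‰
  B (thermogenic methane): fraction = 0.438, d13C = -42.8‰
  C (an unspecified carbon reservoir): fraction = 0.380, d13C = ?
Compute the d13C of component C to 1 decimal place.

Isotope mass balance: δ_bulk = Σ fᵢ·δᵢ.
-52.6 = 0.182×(-48.8) + 0.438×(-42.8) + 0.380×δ_C
0.380·δ_C = -52.6 − (-27.628) = -24.972
δ_C = -24.972 / 0.380 = -65.72‰

-65.7‰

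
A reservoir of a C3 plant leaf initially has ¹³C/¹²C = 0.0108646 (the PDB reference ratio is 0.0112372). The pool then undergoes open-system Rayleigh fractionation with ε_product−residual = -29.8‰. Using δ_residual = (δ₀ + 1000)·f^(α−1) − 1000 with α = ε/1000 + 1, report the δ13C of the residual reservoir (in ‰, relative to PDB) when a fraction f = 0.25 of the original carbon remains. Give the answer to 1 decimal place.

δ₀ = (0.0108646/0.0112372 − 1)×1000 = (0.966842 − 1)×1000 = -33.158‰
α − 1 = ε/1000 = -0.0298
f^(α−1) = 0.25^(-0.0298) = 1.042177
δ_res = (-33.158 + 1000) × 1.042177 − 1000 = 1007.621 − 1000 = 7.62‰

7.6‰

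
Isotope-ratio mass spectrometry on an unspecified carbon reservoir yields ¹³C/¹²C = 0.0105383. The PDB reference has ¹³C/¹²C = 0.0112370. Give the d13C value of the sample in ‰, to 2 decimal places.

d13C = (R_sample / R_standard − 1) × 1000
R_sample / R_standard = 0.0105383 / 0.0112370 = 0.937821
d13C = (0.937821 − 1) × 1000 = -62.179‰

-62.18‰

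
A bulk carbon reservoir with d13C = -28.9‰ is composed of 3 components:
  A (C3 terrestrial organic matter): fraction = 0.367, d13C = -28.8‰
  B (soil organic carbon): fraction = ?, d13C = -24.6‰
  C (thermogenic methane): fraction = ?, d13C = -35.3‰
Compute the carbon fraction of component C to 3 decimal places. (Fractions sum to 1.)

0.258

Let f_C and f_B be the unknown fractions; fractions sum to 1 so f_C + f_B = 0.633.
Mass balance: Σ fᵢ·δᵢ = δ_bulk ⇒ f_C·(-35.3) + f_B·(-24.6) = -28.9 − (-10.570) = -18.330
Substitute f_B = 0.633 − f_C:
f_C·(-35.3 − -24.6) = -18.330 − 0.633×(-24.6) = -2.759
f_C = -2.759 / -10.7 = 0.2578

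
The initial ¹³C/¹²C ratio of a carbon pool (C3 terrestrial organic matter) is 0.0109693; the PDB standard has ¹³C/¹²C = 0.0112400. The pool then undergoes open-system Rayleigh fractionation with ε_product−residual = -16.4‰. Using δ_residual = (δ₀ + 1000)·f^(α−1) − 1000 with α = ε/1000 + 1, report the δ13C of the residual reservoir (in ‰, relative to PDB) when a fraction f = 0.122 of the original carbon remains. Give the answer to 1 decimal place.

10.2‰

δ₀ = (0.0109693/0.0112400 − 1)×1000 = (0.975916 − 1)×1000 = -24.084‰
α − 1 = ε/1000 = -0.0164
f^(α−1) = 0.122^(-0.0164) = 1.035103
δ_res = (-24.084 + 1000) × 1.035103 − 1000 = 1010.174 − 1000 = 10.17‰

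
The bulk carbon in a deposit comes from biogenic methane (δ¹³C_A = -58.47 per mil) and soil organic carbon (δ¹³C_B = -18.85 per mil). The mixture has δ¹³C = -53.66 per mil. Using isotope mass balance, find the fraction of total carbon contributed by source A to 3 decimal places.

0.879

δ_mix = f_A·δ_A + (1 − f_A)·δ_B  ⇒  f_A = (δ_mix − δ_B)/(δ_A − δ_B)
f_A = (-53.66 − (-18.85)) / (-58.47 − (-18.85))
f_A = -34.81 / -39.62 = 0.8786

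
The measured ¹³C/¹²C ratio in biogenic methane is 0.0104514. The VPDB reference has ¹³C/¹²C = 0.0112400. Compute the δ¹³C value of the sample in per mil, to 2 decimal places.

δ¹³C = (R_sample / R_standard − 1) × 1000
R_sample / R_standard = 0.0104514 / 0.0112400 = 0.929840
δ¹³C = (0.929840 − 1) × 1000 = -70.160 per mil

-70.16 per mil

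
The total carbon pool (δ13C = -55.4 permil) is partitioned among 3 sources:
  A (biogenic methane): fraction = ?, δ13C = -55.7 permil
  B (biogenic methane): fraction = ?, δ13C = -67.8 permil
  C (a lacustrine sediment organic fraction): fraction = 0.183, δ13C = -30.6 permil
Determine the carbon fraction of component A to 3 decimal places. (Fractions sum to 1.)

Let f_A and f_B be the unknown fractions; fractions sum to 1 so f_A + f_B = 0.817.
Mass balance: Σ fᵢ·δᵢ = δ_bulk ⇒ f_A·(-55.7) + f_B·(-67.8) = -55.4 − (-5.600) = -49.800
Substitute f_B = 0.817 − f_A:
f_A·(-55.7 − -67.8) = -49.800 − 0.817×(-67.8) = 5.592
f_A = 5.592 / 12.1 = 0.4622

0.462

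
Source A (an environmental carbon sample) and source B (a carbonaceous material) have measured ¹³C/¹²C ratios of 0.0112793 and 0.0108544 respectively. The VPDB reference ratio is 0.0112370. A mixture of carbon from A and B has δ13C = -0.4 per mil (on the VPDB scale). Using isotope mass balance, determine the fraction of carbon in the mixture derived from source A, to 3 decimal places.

δ_A = (0.0112793/0.0112370 − 1)×1000 = (1.003764 − 1)×1000 = 3.764 per mil
δ_B = (0.0108544/0.0112370 − 1)×1000 = (0.965952 − 1)×1000 = -34.048 per mil
f_A = (δ_mix − δ_B)/(δ_A − δ_B) = (-0.4 − (-34.048))/(3.764 − (-34.048))
f_A = 33.648 / 37.813 = 0.8899

0.890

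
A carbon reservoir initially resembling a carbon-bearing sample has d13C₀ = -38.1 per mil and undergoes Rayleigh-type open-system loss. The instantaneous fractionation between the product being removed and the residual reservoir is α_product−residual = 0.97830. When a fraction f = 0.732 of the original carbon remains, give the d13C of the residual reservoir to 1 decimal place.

-31.6 per mil

Rayleigh residual: δ_res = (δ₀ + 1000)·f^(α−1) − 1000
α − 1 = -0.02170
f^(α−1) = 0.732^(-0.02170) = 1.006793
δ_res = (-38.1 + 1000) × 1.006793 − 1000 = 968.434 − 1000 = -31.57 per mil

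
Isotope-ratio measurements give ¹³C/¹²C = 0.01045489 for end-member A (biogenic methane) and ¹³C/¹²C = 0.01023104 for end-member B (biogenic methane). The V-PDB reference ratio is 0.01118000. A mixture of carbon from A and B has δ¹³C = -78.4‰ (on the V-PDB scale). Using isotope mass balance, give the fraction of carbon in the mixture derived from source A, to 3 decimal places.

δ_A = (0.01045489/0.01118000 − 1)×1000 = (0.935142 − 1)×1000 = -64.858‰
δ_B = (0.01023104/0.01118000 − 1)×1000 = (0.915120 − 1)×1000 = -84.880‰
f_A = (δ_mix − δ_B)/(δ_A − δ_B) = (-78.4 − (-84.880))/(-64.858 − (-84.880))
f_A = 6.480 / 20.022 = 0.3236

0.324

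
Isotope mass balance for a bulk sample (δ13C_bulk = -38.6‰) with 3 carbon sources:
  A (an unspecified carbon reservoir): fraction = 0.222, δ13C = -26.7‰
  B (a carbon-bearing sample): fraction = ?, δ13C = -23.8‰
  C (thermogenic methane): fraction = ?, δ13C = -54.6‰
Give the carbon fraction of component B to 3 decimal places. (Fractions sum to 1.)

Let f_B and f_C be the unknown fractions; fractions sum to 1 so f_B + f_C = 0.778.
Mass balance: Σ fᵢ·δᵢ = δ_bulk ⇒ f_B·(-23.8) + f_C·(-54.6) = -38.6 − (-5.927) = -32.673
Substitute f_C = 0.778 − f_B:
f_B·(-23.8 − -54.6) = -32.673 − 0.778×(-54.6) = 9.806
f_B = 9.806 / 30.8 = 0.3184

0.318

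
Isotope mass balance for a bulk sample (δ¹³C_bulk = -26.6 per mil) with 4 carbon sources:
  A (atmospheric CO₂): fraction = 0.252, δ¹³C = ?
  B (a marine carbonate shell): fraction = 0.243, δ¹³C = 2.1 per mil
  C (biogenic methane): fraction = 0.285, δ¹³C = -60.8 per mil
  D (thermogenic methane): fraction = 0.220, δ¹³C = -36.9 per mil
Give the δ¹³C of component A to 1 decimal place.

-6.6 per mil

Isotope mass balance: δ_bulk = Σ fᵢ·δᵢ.
-26.6 = 0.252×δ_A + 0.243×(2.1) + 0.285×(-60.8) + 0.220×(-36.9)
0.252·δ_A = -26.6 − (-24.936) = -1.664
δ_A = -1.664 / 0.252 = -6.60 per mil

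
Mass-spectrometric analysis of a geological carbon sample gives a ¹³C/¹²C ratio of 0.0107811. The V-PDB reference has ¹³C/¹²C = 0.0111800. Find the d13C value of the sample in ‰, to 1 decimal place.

d13C = (R_sample / R_standard − 1) × 1000
R_sample / R_standard = 0.0107811 / 0.0111800 = 0.964320
d13C = (0.964320 − 1) × 1000 = -35.68‰

-35.7‰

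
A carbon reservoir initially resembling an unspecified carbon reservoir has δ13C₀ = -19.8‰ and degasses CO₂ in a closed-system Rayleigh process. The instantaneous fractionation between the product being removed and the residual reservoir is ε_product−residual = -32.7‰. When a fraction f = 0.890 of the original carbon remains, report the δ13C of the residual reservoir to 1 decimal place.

Rayleigh residual: δ_res = (δ₀ + 1000)·f^(α−1) − 1000
α = ε/1000 + 1 = 0.96730, so α − 1 = -0.03270
f^(α−1) = 0.890^(-0.03270) = 1.003818
δ_res = (-19.8 + 1000) × 1.003818 − 1000 = 983.942 − 1000 = -16.06‰

-16.1‰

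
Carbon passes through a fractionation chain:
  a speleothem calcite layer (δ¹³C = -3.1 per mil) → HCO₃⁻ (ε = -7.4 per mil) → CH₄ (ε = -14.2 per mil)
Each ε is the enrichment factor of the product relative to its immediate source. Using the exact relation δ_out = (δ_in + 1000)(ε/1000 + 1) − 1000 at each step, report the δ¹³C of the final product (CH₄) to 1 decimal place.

-24.5 per mil

step 1: δ = (-3.10 + 1000)·(-7.4/1000 + 1) − 1000 = -10.48 per mil
step 2: δ = (-10.48 + 1000)·(-14.2/1000 + 1) − 1000 = -24.53 per mil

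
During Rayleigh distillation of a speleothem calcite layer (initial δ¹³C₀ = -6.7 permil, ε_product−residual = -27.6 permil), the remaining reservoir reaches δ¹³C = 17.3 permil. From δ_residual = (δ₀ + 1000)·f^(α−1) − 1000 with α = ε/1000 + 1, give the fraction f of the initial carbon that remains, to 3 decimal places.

0.421

α − 1 = ε/1000 = -0.0276
(δ_res + 1000)/(δ₀ + 1000) = (17.3 + 1000)/(-6.7 + 1000) = 1017.3/993.3 = 1.024162
f = 1.024162^(1/-0.0276) = exp(ln(1.024162)/-0.0276) = exp(0.02387/-0.0276)
f = exp(-0.8650) = 0.4210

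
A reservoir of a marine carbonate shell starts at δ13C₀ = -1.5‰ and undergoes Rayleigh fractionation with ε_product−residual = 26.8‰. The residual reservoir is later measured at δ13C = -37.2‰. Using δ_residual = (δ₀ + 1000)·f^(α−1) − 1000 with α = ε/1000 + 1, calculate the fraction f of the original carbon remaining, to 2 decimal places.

α − 1 = ε/1000 = 0.0268
(δ_res + 1000)/(δ₀ + 1000) = (-37.2 + 1000)/(-1.5 + 1000) = 962.8/998.5 = 0.964246
f = 0.964246^(1/0.0268) = exp(ln(0.964246)/0.0268) = exp(-0.03641/0.0268)
f = exp(-1.3585) = 0.2570

0.26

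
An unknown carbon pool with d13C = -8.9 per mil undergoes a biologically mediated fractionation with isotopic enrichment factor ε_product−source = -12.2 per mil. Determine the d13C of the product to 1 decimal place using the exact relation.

Exactly, δ_product = (δ_source + 1000)·(ε/1000 + 1) − 1000.
δ_product = (-8.9 + 1000) × (-12.2/1000 + 1) − 1000
δ_product = -20.99 per mil

-21.0 per mil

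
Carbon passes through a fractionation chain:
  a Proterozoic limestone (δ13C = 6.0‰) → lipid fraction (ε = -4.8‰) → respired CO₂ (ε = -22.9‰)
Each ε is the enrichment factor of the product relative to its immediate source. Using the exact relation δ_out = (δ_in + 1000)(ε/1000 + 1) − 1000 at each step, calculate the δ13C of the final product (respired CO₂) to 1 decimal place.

step 1: δ = (6.00 + 1000)·(-4.8/1000 + 1) − 1000 = 1.17‰
step 2: δ = (1.17 + 1000)·(-22.9/1000 + 1) − 1000 = -21.76‰

-21.8‰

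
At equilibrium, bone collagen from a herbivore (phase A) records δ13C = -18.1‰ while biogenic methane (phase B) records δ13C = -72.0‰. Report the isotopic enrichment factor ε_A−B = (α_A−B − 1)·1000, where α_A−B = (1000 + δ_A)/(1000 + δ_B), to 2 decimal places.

α_A−B = (1000 + -18.1) / (1000 + -72.0) = 981.9 / 928.0 = 1.058082
ε_A−B = (1.058082 − 1) × 1000 = 58.082‰
(The approximation ε ≈ δ_A − δ_B would give 53.9‰.)

58.08‰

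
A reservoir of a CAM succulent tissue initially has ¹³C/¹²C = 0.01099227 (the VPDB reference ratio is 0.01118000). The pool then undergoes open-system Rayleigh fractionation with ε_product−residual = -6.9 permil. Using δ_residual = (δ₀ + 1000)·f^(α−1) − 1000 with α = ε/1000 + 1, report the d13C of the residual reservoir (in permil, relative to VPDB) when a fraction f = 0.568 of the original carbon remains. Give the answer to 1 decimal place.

-12.9 permil

δ₀ = (0.01099227/0.01118000 − 1)×1000 = (0.983208 − 1)×1000 = -16.792 permil
α − 1 = ε/1000 = -0.0069
f^(α−1) = 0.568^(-0.0069) = 1.003910
δ_res = (-16.792 + 1000) × 1.003910 − 1000 = 987.053 − 1000 = -12.95 permil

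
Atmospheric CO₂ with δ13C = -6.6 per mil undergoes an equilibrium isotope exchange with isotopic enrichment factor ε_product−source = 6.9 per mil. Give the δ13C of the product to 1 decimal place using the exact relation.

To first order, δ_product ≈ δ_source + ε = 0.3 per mil.
Exactly, δ_product = (δ_source + 1000)·(ε/1000 + 1) − 1000.
δ_product = (-6.6 + 1000) × (6.9/1000 + 1) − 1000
δ_product = 0.25 per mil

0.3 per mil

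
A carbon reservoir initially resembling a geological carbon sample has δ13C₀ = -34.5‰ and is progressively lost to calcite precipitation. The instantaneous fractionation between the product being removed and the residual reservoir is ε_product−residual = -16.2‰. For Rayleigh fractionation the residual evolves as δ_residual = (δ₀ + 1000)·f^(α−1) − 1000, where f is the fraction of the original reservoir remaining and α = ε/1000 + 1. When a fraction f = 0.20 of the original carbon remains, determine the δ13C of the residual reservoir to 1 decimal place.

-9.0‰

Rayleigh residual: δ_res = (δ₀ + 1000)·f^(α−1) − 1000
α = ε/1000 + 1 = 0.98380, so α − 1 = -0.01620
f^(α−1) = 0.20^(-0.01620) = 1.026416
δ_res = (-34.5 + 1000) × 1.026416 − 1000 = 991.004 − 1000 = -9.00‰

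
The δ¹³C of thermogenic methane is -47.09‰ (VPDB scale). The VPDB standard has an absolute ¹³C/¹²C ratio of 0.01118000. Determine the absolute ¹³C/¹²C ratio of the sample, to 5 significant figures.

0.010654

R_sample = R_standard × (δ¹³C/1000 + 1)
R_sample = 0.01118000 × (-47.09/1000 + 1) = 0.01118000 × 0.952910
R_sample = 0.0106535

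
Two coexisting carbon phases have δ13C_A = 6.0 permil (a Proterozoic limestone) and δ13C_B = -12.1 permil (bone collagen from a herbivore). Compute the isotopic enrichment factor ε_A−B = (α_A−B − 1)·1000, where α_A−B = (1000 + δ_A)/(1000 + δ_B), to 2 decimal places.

α_A−B = (1000 + 6.0) / (1000 + -12.1) = 1006.0 / 987.9 = 1.018322
ε_A−B = (1.018322 − 1) × 1000 = 18.322 permil
(The approximation ε ≈ δ_A − δ_B would give 18.1 permil.)

18.32 permil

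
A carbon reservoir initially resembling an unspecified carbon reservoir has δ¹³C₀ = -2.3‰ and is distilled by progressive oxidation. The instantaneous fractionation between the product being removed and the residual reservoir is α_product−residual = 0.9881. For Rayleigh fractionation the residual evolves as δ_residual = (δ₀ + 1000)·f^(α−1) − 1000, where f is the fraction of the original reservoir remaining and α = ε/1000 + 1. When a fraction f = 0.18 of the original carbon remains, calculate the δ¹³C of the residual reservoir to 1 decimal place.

18.3‰

Rayleigh residual: δ_res = (δ₀ + 1000)·f^(α−1) − 1000
α − 1 = -0.01190
f^(α−1) = 0.18^(-0.01190) = 1.020616
δ_res = (-2.3 + 1000) × 1.020616 − 1000 = 1018.268 − 1000 = 18.27‰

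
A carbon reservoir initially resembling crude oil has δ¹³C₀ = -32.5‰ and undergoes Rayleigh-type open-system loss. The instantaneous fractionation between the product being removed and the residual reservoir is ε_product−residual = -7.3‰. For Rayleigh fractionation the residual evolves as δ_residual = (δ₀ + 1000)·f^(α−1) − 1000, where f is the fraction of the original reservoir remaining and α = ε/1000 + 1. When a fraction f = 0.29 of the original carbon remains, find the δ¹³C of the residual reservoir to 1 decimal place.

-23.7‰

Rayleigh residual: δ_res = (δ₀ + 1000)·f^(α−1) − 1000
α = ε/1000 + 1 = 0.99270, so α − 1 = -0.00730
f^(α−1) = 0.29^(-0.00730) = 1.009077
δ_res = (-32.5 + 1000) × 1.009077 − 1000 = 976.282 − 1000 = -23.72‰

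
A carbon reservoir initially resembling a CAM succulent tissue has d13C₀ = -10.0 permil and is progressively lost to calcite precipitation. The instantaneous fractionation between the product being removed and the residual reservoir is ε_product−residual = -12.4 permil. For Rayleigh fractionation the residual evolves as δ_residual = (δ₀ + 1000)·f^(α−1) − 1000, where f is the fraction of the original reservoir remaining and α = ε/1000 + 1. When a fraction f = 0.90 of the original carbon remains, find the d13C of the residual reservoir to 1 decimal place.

Rayleigh residual: δ_res = (δ₀ + 1000)·f^(α−1) − 1000
α = ε/1000 + 1 = 0.98760, so α − 1 = -0.01240
f^(α−1) = 0.90^(-0.01240) = 1.001307
δ_res = (-10.0 + 1000) × 1.001307 − 1000 = 991.294 − 1000 = -8.71 permil

-8.7 permil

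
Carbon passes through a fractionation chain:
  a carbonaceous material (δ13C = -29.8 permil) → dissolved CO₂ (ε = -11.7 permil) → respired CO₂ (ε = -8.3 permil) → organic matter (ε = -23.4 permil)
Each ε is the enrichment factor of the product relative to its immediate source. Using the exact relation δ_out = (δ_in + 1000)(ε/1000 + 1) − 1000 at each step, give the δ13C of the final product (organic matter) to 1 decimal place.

step 1: δ = (-29.80 + 1000)·(-11.7/1000 + 1) − 1000 = -41.15 permil
step 2: δ = (-41.15 + 1000)·(-8.3/1000 + 1) − 1000 = -49.11 permil
step 3: δ = (-49.11 + 1000)·(-23.4/1000 + 1) − 1000 = -71.36 permil

-71.4 permil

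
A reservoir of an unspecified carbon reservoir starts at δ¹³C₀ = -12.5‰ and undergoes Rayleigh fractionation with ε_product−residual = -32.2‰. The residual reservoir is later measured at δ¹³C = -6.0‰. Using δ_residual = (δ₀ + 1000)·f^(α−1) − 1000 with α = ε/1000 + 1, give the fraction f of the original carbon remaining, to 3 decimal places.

0.816

α − 1 = ε/1000 = -0.0322
(δ_res + 1000)/(δ₀ + 1000) = (-6.0 + 1000)/(-12.5 + 1000) = 994.0/987.5 = 1.006582
f = 1.006582^(1/-0.0322) = exp(ln(1.006582)/-0.0322) = exp(0.00656/-0.0322)
f = exp(-0.2037) = 0.8157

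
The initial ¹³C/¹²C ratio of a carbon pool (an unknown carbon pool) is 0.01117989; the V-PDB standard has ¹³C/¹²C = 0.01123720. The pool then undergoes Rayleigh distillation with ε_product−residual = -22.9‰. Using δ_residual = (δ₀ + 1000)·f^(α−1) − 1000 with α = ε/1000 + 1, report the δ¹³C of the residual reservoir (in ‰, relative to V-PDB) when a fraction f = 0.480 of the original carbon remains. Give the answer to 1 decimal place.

δ₀ = (0.01117989/0.01123720 − 1)×1000 = (0.994900 − 1)×1000 = -5.100‰
α − 1 = ε/1000 = -0.0229
f^(α−1) = 0.480^(-0.0229) = 1.016950
δ_res = (-5.100 + 1000) × 1.016950 − 1000 = 1011.763 − 1000 = 11.76‰

11.8‰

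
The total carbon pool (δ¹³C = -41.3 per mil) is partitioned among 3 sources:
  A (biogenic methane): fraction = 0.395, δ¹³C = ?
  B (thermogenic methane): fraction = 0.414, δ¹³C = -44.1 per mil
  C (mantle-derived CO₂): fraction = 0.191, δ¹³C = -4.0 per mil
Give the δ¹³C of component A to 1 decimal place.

-56.4 per mil

Isotope mass balance: δ_bulk = Σ fᵢ·δᵢ.
-41.3 = 0.395×δ_A + 0.414×(-44.1) + 0.191×(-4.0)
0.395·δ_A = -41.3 − (-19.021) = -22.279
δ_A = -22.279 / 0.395 = -56.40 per mil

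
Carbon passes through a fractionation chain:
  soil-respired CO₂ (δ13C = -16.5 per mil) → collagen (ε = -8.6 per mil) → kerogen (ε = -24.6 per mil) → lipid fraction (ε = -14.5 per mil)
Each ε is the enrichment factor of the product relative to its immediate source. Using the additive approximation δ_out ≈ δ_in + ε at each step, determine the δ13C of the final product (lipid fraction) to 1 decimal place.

-64.2 per mil

step 1: δ ≈ -16.5 + (-8.6) = -25.1 per mil
step 2: δ ≈ -25.1 + (-24.6) = -49.7 per mil
step 3: δ ≈ -49.7 + (-14.5) = -64.2 per mil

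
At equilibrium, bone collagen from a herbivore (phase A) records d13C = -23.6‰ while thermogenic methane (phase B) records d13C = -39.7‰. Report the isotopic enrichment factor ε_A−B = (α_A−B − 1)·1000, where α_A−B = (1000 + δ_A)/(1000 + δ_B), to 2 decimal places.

α_A−B = (1000 + -23.6) / (1000 + -39.7) = 976.4 / 960.3 = 1.016766
ε_A−B = (1.016766 − 1) × 1000 = 16.766‰
(The approximation ε ≈ δ_A − δ_B would give 16.1‰.)

16.77‰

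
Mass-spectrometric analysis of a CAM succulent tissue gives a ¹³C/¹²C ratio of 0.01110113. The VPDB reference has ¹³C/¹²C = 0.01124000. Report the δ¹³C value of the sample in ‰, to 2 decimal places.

-12.35‰

δ¹³C = (R_sample / R_standard − 1) × 1000
R_sample / R_standard = 0.01110113 / 0.01124000 = 0.987645
δ¹³C = (0.987645 − 1) × 1000 = -12.355‰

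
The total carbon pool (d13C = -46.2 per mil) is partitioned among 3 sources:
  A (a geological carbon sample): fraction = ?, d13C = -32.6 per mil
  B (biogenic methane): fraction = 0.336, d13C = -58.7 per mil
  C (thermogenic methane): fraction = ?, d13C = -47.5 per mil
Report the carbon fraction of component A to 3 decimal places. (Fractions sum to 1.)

Let f_A and f_C be the unknown fractions; fractions sum to 1 so f_A + f_C = 0.664.
Mass balance: Σ fᵢ·δᵢ = δ_bulk ⇒ f_A·(-32.6) + f_C·(-47.5) = -46.2 − (-19.723) = -26.477
Substitute f_C = 0.664 − f_A:
f_A·(-32.6 − -47.5) = -26.477 − 0.664×(-47.5) = 5.063
f_A = 5.063 / 14.9 = 0.3398

0.340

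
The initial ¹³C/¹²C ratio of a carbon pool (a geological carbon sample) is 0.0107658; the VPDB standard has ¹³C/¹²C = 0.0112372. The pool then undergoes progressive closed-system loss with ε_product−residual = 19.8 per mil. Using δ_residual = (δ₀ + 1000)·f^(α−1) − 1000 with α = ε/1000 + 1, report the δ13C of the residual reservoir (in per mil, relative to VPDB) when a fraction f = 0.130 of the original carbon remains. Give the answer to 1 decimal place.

δ₀ = (0.0107658/0.0112372 − 1)×1000 = (0.958050 − 1)×1000 = -41.950 per mil
α − 1 = ε/1000 = 0.0198
f^(α−1) = 0.130^(0.0198) = 0.960409
δ_res = (-41.950 + 1000) × 0.960409 − 1000 = 920.120 − 1000 = -79.88 per mil

-79.9 per mil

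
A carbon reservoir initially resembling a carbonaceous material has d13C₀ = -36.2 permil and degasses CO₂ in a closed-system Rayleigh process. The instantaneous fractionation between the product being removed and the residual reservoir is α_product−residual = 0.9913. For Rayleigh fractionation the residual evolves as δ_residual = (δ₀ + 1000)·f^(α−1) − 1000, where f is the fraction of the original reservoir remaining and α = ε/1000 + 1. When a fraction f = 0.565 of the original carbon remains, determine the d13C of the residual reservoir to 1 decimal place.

Rayleigh residual: δ_res = (δ₀ + 1000)·f^(α−1) − 1000
α − 1 = -0.00870
f^(α−1) = 0.565^(-0.00870) = 1.004979
δ_res = (-36.2 + 1000) × 1.004979 − 1000 = 968.599 − 1000 = -31.40 permil

-31.4 permil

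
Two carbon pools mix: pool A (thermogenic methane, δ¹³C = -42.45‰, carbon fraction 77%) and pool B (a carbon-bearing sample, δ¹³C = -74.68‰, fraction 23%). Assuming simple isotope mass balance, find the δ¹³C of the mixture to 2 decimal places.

-49.86‰

δ_mix = f_A·δ_A + f_B·δ_B
δ_mix = 0.77 × (-42.45) + 0.23 × (-74.68)
δ_mix = -32.687 + -17.176 = -49.863‰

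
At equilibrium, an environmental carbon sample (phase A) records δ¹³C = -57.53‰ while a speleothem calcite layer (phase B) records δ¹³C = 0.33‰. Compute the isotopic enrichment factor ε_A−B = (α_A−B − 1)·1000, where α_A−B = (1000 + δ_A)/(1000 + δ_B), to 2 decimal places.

-57.84‰

α_A−B = (1000 + -57.53) / (1000 + 0.33) = 942.47 / 1000.33 = 0.942159
ε_A−B = (0.942159 − 1) × 1000 = -57.841‰
(The approximation ε ≈ δ_A − δ_B would give -57.86‰.)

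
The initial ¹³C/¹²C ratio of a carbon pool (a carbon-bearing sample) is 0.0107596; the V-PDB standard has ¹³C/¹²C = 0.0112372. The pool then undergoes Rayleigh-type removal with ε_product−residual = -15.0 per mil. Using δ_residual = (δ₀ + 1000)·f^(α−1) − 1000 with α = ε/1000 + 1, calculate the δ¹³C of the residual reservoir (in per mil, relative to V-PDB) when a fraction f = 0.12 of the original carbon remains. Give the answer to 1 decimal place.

-11.6 per mil

δ₀ = (0.0107596/0.0112372 − 1)×1000 = (0.957498 − 1)×1000 = -42.502 per mil
α − 1 = ε/1000 = -0.0150
f^(α−1) = 0.12^(-0.0150) = 1.032315
δ_res = (-42.502 + 1000) × 1.032315 − 1000 = 988.440 − 1000 = -11.56 per mil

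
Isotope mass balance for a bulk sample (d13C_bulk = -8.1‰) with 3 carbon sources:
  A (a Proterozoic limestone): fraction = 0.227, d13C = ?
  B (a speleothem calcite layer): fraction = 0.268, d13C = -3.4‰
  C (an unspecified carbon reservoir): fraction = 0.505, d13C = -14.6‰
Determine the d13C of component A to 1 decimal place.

0.8‰

Isotope mass balance: δ_bulk = Σ fᵢ·δᵢ.
-8.1 = 0.227×δ_A + 0.268×(-3.4) + 0.505×(-14.6)
0.227·δ_A = -8.1 − (-8.284) = 0.184
δ_A = 0.184 / 0.227 = 0.81‰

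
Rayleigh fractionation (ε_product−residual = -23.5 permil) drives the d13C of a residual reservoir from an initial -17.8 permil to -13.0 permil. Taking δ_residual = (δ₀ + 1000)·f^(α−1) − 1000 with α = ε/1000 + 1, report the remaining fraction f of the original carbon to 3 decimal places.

0.813

α − 1 = ε/1000 = -0.0235
(δ_res + 1000)/(δ₀ + 1000) = (-13.0 + 1000)/(-17.8 + 1000) = 987.0/982.2 = 1.004887
f = 1.004887^(1/-0.0235) = exp(ln(1.004887)/-0.0235) = exp(0.00488/-0.0235)
f = exp(-0.2075) = 0.8127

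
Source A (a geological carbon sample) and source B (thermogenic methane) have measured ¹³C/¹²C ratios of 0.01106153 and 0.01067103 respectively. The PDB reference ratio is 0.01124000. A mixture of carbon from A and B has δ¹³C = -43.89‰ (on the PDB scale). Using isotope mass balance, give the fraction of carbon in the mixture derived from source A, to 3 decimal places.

δ_A = (0.01106153/0.01124000 − 1)×1000 = (0.984122 − 1)×1000 = -15.878‰
δ_B = (0.01067103/0.01124000 − 1)×1000 = (0.949380 − 1)×1000 = -50.620‰
f_A = (δ_mix − δ_B)/(δ_A − δ_B) = (-43.89 − (-50.620))/(-15.878 − (-50.620))
f_A = 6.730 / 34.742 = 0.1937

0.194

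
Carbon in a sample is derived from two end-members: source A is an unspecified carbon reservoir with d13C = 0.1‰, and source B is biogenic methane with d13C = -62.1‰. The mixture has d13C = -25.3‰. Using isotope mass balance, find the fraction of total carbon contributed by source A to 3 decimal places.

0.592

δ_mix = f_A·δ_A + (1 − f_A)·δ_B  ⇒  f_A = (δ_mix − δ_B)/(δ_A − δ_B)
f_A = (-25.3 − (-62.1)) / (0.1 − (-62.1))
f_A = 36.8 / 62.2 = 0.5916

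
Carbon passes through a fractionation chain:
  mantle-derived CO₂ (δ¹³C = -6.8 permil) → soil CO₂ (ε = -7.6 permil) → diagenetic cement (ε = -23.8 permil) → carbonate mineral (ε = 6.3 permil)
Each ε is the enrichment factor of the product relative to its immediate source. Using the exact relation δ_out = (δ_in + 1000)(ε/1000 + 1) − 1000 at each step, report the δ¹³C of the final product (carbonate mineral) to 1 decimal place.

step 1: δ = (-6.80 + 1000)·(-7.6/1000 + 1) − 1000 = -14.35 permil
step 2: δ = (-14.35 + 1000)·(-23.8/1000 + 1) − 1000 = -37.81 permil
step 3: δ = (-37.81 + 1000)·(6.3/1000 + 1) − 1000 = -31.75 permil

-31.7 permil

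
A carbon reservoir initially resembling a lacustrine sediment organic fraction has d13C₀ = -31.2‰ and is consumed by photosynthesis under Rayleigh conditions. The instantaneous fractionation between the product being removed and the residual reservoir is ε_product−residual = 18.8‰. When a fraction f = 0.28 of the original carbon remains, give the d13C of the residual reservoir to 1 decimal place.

-54.1‰

Rayleigh residual: δ_res = (δ₀ + 1000)·f^(α−1) − 1000
α = ε/1000 + 1 = 1.01880, so α − 1 = 0.01880
f^(α−1) = 0.28^(0.01880) = 0.976352
δ_res = (-31.2 + 1000) × 0.976352 − 1000 = 945.890 − 1000 = -54.11‰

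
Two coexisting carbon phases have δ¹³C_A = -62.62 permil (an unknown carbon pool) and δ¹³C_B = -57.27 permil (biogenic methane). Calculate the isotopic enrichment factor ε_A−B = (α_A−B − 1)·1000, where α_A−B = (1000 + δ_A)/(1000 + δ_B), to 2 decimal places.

-5.68 permil

α_A−B = (1000 + -62.62) / (1000 + -57.27) = 937.38 / 942.73 = 0.994325
ε_A−B = (0.994325 − 1) × 1000 = -5.675 permil
(The approximation ε ≈ δ_A − δ_B would give -5.35 permil.)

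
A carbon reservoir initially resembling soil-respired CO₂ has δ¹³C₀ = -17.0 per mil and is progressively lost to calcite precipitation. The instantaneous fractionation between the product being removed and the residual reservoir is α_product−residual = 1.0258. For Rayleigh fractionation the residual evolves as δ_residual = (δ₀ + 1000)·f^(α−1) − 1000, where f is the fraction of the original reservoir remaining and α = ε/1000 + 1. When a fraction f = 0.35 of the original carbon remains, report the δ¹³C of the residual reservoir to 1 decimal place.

Rayleigh residual: δ_res = (δ₀ + 1000)·f^(α−1) − 1000
α − 1 = 0.02580
f^(α−1) = 0.35^(0.02580) = 0.973278
δ_res = (-17.0 + 1000) × 0.973278 − 1000 = 956.732 − 1000 = -43.27 per mil

-43.3 per mil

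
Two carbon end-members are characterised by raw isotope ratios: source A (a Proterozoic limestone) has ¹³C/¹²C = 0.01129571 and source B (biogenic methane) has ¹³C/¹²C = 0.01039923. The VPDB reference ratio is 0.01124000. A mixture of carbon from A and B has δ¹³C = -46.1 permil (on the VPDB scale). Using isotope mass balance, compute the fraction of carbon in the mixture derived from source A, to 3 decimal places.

0.360

δ_A = (0.01129571/0.01124000 − 1)×1000 = (1.004956 − 1)×1000 = 4.956 permil
δ_B = (0.01039923/0.01124000 − 1)×1000 = (0.925198 − 1)×1000 = -74.802 permil
f_A = (δ_mix − δ_B)/(δ_A − δ_B) = (-46.1 − (-74.802))/(4.956 − (-74.802))
f_A = 28.702 / 79.758 = 0.3599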